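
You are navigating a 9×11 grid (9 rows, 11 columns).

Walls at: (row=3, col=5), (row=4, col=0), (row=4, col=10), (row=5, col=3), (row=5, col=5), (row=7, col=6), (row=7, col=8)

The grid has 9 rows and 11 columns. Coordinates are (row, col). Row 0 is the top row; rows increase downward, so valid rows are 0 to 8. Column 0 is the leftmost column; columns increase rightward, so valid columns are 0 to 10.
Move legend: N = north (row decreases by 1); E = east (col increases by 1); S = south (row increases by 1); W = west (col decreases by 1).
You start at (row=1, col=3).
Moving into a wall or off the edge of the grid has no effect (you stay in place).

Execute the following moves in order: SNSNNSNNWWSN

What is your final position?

Start: (row=1, col=3)
  S (south): (row=1, col=3) -> (row=2, col=3)
  N (north): (row=2, col=3) -> (row=1, col=3)
  S (south): (row=1, col=3) -> (row=2, col=3)
  N (north): (row=2, col=3) -> (row=1, col=3)
  N (north): (row=1, col=3) -> (row=0, col=3)
  S (south): (row=0, col=3) -> (row=1, col=3)
  N (north): (row=1, col=3) -> (row=0, col=3)
  N (north): blocked, stay at (row=0, col=3)
  W (west): (row=0, col=3) -> (row=0, col=2)
  W (west): (row=0, col=2) -> (row=0, col=1)
  S (south): (row=0, col=1) -> (row=1, col=1)
  N (north): (row=1, col=1) -> (row=0, col=1)
Final: (row=0, col=1)

Answer: Final position: (row=0, col=1)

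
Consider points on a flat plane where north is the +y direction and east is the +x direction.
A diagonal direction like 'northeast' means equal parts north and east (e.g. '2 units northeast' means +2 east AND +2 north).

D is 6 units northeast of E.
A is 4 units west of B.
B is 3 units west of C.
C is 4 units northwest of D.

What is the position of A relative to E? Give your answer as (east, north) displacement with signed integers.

Answer: A is at (east=-5, north=10) relative to E.

Derivation:
Place E at the origin (east=0, north=0).
  D is 6 units northeast of E: delta (east=+6, north=+6); D at (east=6, north=6).
  C is 4 units northwest of D: delta (east=-4, north=+4); C at (east=2, north=10).
  B is 3 units west of C: delta (east=-3, north=+0); B at (east=-1, north=10).
  A is 4 units west of B: delta (east=-4, north=+0); A at (east=-5, north=10).
Therefore A relative to E: (east=-5, north=10).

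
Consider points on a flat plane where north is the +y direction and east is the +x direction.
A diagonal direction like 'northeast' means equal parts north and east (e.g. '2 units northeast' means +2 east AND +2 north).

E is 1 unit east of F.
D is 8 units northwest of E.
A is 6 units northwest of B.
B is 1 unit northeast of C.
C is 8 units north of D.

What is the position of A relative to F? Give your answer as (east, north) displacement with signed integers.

Answer: A is at (east=-12, north=23) relative to F.

Derivation:
Place F at the origin (east=0, north=0).
  E is 1 unit east of F: delta (east=+1, north=+0); E at (east=1, north=0).
  D is 8 units northwest of E: delta (east=-8, north=+8); D at (east=-7, north=8).
  C is 8 units north of D: delta (east=+0, north=+8); C at (east=-7, north=16).
  B is 1 unit northeast of C: delta (east=+1, north=+1); B at (east=-6, north=17).
  A is 6 units northwest of B: delta (east=-6, north=+6); A at (east=-12, north=23).
Therefore A relative to F: (east=-12, north=23).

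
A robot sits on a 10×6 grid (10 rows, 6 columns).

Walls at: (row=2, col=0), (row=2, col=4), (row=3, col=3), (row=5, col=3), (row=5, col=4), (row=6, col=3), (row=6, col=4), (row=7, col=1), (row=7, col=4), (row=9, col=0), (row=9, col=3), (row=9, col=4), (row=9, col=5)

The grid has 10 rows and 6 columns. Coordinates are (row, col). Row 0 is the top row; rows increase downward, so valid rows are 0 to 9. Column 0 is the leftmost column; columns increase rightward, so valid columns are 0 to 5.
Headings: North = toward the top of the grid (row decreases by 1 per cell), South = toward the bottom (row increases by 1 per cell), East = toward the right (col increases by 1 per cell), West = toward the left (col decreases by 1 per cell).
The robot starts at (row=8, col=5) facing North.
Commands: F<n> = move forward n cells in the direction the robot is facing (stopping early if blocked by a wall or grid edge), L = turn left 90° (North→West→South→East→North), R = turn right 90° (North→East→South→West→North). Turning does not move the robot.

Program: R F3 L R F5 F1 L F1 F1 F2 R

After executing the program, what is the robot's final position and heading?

Answer: Final position: (row=4, col=5), facing East

Derivation:
Start: (row=8, col=5), facing North
  R: turn right, now facing East
  F3: move forward 0/3 (blocked), now at (row=8, col=5)
  L: turn left, now facing North
  R: turn right, now facing East
  F5: move forward 0/5 (blocked), now at (row=8, col=5)
  F1: move forward 0/1 (blocked), now at (row=8, col=5)
  L: turn left, now facing North
  F1: move forward 1, now at (row=7, col=5)
  F1: move forward 1, now at (row=6, col=5)
  F2: move forward 2, now at (row=4, col=5)
  R: turn right, now facing East
Final: (row=4, col=5), facing East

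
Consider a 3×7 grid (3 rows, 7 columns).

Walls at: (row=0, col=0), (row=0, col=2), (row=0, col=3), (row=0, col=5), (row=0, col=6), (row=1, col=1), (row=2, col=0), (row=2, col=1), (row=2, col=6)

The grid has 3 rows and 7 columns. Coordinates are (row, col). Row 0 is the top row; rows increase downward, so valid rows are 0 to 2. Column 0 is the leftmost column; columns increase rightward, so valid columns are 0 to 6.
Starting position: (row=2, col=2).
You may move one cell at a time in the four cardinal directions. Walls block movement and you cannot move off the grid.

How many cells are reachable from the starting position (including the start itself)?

Answer: Reachable cells: 10

Derivation:
BFS flood-fill from (row=2, col=2):
  Distance 0: (row=2, col=2)
  Distance 1: (row=1, col=2), (row=2, col=3)
  Distance 2: (row=1, col=3), (row=2, col=4)
  Distance 3: (row=1, col=4), (row=2, col=5)
  Distance 4: (row=0, col=4), (row=1, col=5)
  Distance 5: (row=1, col=6)
Total reachable: 10 (grid has 12 open cells total)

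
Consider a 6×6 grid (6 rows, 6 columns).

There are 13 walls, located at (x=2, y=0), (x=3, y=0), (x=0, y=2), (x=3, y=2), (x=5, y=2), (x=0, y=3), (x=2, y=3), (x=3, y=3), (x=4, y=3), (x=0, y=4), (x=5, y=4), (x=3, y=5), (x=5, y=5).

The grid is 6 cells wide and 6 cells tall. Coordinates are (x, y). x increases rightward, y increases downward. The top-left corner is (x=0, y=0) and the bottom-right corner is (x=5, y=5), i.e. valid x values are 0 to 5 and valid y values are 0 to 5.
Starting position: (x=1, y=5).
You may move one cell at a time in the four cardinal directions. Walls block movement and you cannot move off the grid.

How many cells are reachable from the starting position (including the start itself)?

Answer: Reachable cells: 22

Derivation:
BFS flood-fill from (x=1, y=5):
  Distance 0: (x=1, y=5)
  Distance 1: (x=1, y=4), (x=0, y=5), (x=2, y=5)
  Distance 2: (x=1, y=3), (x=2, y=4)
  Distance 3: (x=1, y=2), (x=3, y=4)
  Distance 4: (x=1, y=1), (x=2, y=2), (x=4, y=4)
  Distance 5: (x=1, y=0), (x=0, y=1), (x=2, y=1), (x=4, y=5)
  Distance 6: (x=0, y=0), (x=3, y=1)
  Distance 7: (x=4, y=1)
  Distance 8: (x=4, y=0), (x=5, y=1), (x=4, y=2)
  Distance 9: (x=5, y=0)
Total reachable: 22 (grid has 23 open cells total)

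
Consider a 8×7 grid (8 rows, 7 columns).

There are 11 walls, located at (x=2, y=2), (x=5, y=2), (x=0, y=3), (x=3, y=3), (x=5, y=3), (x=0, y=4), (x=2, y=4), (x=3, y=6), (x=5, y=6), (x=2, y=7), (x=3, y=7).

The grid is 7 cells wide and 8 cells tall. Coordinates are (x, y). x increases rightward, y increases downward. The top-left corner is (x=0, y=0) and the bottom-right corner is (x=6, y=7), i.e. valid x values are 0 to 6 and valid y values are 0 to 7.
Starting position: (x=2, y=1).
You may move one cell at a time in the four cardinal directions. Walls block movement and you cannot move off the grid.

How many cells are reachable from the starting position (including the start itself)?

BFS flood-fill from (x=2, y=1):
  Distance 0: (x=2, y=1)
  Distance 1: (x=2, y=0), (x=1, y=1), (x=3, y=1)
  Distance 2: (x=1, y=0), (x=3, y=0), (x=0, y=1), (x=4, y=1), (x=1, y=2), (x=3, y=2)
  Distance 3: (x=0, y=0), (x=4, y=0), (x=5, y=1), (x=0, y=2), (x=4, y=2), (x=1, y=3)
  Distance 4: (x=5, y=0), (x=6, y=1), (x=2, y=3), (x=4, y=3), (x=1, y=4)
  Distance 5: (x=6, y=0), (x=6, y=2), (x=4, y=4), (x=1, y=5)
  Distance 6: (x=6, y=3), (x=3, y=4), (x=5, y=4), (x=0, y=5), (x=2, y=5), (x=4, y=5), (x=1, y=6)
  Distance 7: (x=6, y=4), (x=3, y=5), (x=5, y=5), (x=0, y=6), (x=2, y=6), (x=4, y=6), (x=1, y=7)
  Distance 8: (x=6, y=5), (x=0, y=7), (x=4, y=7)
  Distance 9: (x=6, y=6), (x=5, y=7)
  Distance 10: (x=6, y=7)
Total reachable: 45 (grid has 45 open cells total)

Answer: Reachable cells: 45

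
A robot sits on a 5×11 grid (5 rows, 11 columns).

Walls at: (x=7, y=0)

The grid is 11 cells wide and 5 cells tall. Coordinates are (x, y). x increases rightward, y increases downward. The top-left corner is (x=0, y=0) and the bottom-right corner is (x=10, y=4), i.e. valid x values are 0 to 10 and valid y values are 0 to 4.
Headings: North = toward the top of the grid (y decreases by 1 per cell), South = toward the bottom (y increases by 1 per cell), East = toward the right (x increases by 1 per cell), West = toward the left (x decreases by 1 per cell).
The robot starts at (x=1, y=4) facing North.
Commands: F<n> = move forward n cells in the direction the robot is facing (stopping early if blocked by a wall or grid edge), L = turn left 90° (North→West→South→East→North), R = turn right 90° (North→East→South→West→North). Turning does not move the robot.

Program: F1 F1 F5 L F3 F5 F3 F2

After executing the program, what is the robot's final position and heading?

Answer: Final position: (x=0, y=0), facing West

Derivation:
Start: (x=1, y=4), facing North
  F1: move forward 1, now at (x=1, y=3)
  F1: move forward 1, now at (x=1, y=2)
  F5: move forward 2/5 (blocked), now at (x=1, y=0)
  L: turn left, now facing West
  F3: move forward 1/3 (blocked), now at (x=0, y=0)
  F5: move forward 0/5 (blocked), now at (x=0, y=0)
  F3: move forward 0/3 (blocked), now at (x=0, y=0)
  F2: move forward 0/2 (blocked), now at (x=0, y=0)
Final: (x=0, y=0), facing West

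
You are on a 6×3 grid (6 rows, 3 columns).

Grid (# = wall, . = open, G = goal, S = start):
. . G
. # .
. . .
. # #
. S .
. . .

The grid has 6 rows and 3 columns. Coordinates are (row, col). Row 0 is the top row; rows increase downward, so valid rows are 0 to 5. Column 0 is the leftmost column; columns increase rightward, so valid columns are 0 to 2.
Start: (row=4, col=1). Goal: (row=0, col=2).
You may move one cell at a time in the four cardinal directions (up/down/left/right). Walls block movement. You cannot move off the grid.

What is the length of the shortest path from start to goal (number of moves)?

BFS from (row=4, col=1) until reaching (row=0, col=2):
  Distance 0: (row=4, col=1)
  Distance 1: (row=4, col=0), (row=4, col=2), (row=5, col=1)
  Distance 2: (row=3, col=0), (row=5, col=0), (row=5, col=2)
  Distance 3: (row=2, col=0)
  Distance 4: (row=1, col=0), (row=2, col=1)
  Distance 5: (row=0, col=0), (row=2, col=2)
  Distance 6: (row=0, col=1), (row=1, col=2)
  Distance 7: (row=0, col=2)  <- goal reached here
One shortest path (7 moves): (row=4, col=1) -> (row=4, col=0) -> (row=3, col=0) -> (row=2, col=0) -> (row=2, col=1) -> (row=2, col=2) -> (row=1, col=2) -> (row=0, col=2)

Answer: Shortest path length: 7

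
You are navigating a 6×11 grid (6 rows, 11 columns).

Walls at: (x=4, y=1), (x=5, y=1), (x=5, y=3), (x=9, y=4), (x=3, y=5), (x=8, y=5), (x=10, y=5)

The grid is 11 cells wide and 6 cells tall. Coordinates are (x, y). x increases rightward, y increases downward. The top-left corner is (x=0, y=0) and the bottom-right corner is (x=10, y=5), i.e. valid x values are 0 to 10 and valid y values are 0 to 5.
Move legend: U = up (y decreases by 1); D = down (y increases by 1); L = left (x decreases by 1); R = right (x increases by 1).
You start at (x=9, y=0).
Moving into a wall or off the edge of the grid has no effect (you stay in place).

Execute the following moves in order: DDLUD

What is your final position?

Answer: Final position: (x=8, y=2)

Derivation:
Start: (x=9, y=0)
  D (down): (x=9, y=0) -> (x=9, y=1)
  D (down): (x=9, y=1) -> (x=9, y=2)
  L (left): (x=9, y=2) -> (x=8, y=2)
  U (up): (x=8, y=2) -> (x=8, y=1)
  D (down): (x=8, y=1) -> (x=8, y=2)
Final: (x=8, y=2)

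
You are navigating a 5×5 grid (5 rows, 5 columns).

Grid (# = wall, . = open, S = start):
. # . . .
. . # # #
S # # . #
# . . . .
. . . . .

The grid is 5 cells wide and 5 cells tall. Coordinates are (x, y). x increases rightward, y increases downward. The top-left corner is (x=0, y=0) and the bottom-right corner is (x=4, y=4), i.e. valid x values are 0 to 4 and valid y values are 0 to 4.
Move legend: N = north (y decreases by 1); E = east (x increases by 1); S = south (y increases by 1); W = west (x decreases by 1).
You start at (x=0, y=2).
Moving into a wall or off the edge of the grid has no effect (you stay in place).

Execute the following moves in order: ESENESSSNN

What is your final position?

Start: (x=0, y=2)
  E (east): blocked, stay at (x=0, y=2)
  S (south): blocked, stay at (x=0, y=2)
  E (east): blocked, stay at (x=0, y=2)
  N (north): (x=0, y=2) -> (x=0, y=1)
  E (east): (x=0, y=1) -> (x=1, y=1)
  [×3]S (south): blocked, stay at (x=1, y=1)
  N (north): blocked, stay at (x=1, y=1)
  N (north): blocked, stay at (x=1, y=1)
Final: (x=1, y=1)

Answer: Final position: (x=1, y=1)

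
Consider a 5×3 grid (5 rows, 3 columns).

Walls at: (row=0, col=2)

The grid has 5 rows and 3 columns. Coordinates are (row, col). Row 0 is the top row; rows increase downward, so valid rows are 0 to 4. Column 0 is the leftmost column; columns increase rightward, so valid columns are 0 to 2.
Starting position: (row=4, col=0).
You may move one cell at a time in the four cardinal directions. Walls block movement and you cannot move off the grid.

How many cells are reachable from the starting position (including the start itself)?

BFS flood-fill from (row=4, col=0):
  Distance 0: (row=4, col=0)
  Distance 1: (row=3, col=0), (row=4, col=1)
  Distance 2: (row=2, col=0), (row=3, col=1), (row=4, col=2)
  Distance 3: (row=1, col=0), (row=2, col=1), (row=3, col=2)
  Distance 4: (row=0, col=0), (row=1, col=1), (row=2, col=2)
  Distance 5: (row=0, col=1), (row=1, col=2)
Total reachable: 14 (grid has 14 open cells total)

Answer: Reachable cells: 14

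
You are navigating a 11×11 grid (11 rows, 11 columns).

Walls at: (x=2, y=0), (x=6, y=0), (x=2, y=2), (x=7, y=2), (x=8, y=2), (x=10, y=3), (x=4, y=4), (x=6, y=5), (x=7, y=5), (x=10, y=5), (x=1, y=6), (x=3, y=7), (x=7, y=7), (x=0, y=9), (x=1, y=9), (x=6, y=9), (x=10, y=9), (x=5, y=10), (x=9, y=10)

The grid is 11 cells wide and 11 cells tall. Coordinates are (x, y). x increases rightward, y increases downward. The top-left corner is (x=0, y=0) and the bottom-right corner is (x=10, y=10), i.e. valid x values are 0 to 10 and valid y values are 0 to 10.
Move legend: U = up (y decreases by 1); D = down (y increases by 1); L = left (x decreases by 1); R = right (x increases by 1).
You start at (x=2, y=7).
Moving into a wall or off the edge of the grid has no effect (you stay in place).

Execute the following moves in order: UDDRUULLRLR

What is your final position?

Answer: Final position: (x=2, y=8)

Derivation:
Start: (x=2, y=7)
  U (up): (x=2, y=7) -> (x=2, y=6)
  D (down): (x=2, y=6) -> (x=2, y=7)
  D (down): (x=2, y=7) -> (x=2, y=8)
  R (right): (x=2, y=8) -> (x=3, y=8)
  U (up): blocked, stay at (x=3, y=8)
  U (up): blocked, stay at (x=3, y=8)
  L (left): (x=3, y=8) -> (x=2, y=8)
  L (left): (x=2, y=8) -> (x=1, y=8)
  R (right): (x=1, y=8) -> (x=2, y=8)
  L (left): (x=2, y=8) -> (x=1, y=8)
  R (right): (x=1, y=8) -> (x=2, y=8)
Final: (x=2, y=8)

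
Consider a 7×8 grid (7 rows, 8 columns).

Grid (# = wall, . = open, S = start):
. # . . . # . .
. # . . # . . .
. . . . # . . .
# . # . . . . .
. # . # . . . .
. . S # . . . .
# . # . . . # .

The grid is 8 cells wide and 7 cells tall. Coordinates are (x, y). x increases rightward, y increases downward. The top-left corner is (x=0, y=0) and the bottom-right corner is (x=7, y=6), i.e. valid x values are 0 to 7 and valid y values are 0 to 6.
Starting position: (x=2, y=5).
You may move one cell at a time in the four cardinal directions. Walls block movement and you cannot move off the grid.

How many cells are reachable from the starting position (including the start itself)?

Answer: Reachable cells: 6

Derivation:
BFS flood-fill from (x=2, y=5):
  Distance 0: (x=2, y=5)
  Distance 1: (x=2, y=4), (x=1, y=5)
  Distance 2: (x=0, y=5), (x=1, y=6)
  Distance 3: (x=0, y=4)
Total reachable: 6 (grid has 43 open cells total)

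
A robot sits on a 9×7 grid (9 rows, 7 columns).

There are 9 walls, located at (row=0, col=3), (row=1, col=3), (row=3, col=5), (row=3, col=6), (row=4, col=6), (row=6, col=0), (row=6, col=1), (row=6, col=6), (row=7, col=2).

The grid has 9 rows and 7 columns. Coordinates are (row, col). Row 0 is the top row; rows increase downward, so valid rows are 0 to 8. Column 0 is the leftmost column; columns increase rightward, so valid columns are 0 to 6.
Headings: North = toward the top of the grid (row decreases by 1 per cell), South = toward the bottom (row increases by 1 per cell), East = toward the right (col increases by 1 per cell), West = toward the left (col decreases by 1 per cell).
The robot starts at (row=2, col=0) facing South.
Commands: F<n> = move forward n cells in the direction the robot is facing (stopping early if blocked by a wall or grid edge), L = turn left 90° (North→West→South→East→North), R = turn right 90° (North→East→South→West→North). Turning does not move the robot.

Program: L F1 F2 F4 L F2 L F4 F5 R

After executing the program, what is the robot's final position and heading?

Start: (row=2, col=0), facing South
  L: turn left, now facing East
  F1: move forward 1, now at (row=2, col=1)
  F2: move forward 2, now at (row=2, col=3)
  F4: move forward 3/4 (blocked), now at (row=2, col=6)
  L: turn left, now facing North
  F2: move forward 2, now at (row=0, col=6)
  L: turn left, now facing West
  F4: move forward 2/4 (blocked), now at (row=0, col=4)
  F5: move forward 0/5 (blocked), now at (row=0, col=4)
  R: turn right, now facing North
Final: (row=0, col=4), facing North

Answer: Final position: (row=0, col=4), facing North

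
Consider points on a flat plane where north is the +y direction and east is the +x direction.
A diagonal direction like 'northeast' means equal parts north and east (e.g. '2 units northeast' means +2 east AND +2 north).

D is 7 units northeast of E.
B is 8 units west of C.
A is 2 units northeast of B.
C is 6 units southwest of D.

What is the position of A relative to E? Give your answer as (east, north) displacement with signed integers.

Place E at the origin (east=0, north=0).
  D is 7 units northeast of E: delta (east=+7, north=+7); D at (east=7, north=7).
  C is 6 units southwest of D: delta (east=-6, north=-6); C at (east=1, north=1).
  B is 8 units west of C: delta (east=-8, north=+0); B at (east=-7, north=1).
  A is 2 units northeast of B: delta (east=+2, north=+2); A at (east=-5, north=3).
Therefore A relative to E: (east=-5, north=3).

Answer: A is at (east=-5, north=3) relative to E.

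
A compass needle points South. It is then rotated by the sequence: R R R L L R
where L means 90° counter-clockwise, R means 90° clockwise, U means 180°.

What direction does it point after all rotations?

Start: South
  R (right (90° clockwise)) -> West
  R (right (90° clockwise)) -> North
  R (right (90° clockwise)) -> East
  L (left (90° counter-clockwise)) -> North
  L (left (90° counter-clockwise)) -> West
  R (right (90° clockwise)) -> North
Final: North

Answer: Final heading: North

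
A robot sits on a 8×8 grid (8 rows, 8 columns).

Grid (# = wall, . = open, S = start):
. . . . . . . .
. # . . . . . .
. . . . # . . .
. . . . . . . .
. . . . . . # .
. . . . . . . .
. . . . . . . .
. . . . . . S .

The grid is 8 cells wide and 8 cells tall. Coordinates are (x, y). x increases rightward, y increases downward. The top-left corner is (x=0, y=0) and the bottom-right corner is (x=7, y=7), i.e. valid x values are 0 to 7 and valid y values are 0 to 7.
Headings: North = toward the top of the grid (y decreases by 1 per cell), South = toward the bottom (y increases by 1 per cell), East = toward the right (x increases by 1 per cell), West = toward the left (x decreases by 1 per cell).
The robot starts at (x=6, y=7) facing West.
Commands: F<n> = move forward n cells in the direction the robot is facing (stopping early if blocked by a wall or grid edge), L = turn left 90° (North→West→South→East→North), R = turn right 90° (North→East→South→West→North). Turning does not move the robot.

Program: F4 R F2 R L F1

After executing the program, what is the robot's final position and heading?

Start: (x=6, y=7), facing West
  F4: move forward 4, now at (x=2, y=7)
  R: turn right, now facing North
  F2: move forward 2, now at (x=2, y=5)
  R: turn right, now facing East
  L: turn left, now facing North
  F1: move forward 1, now at (x=2, y=4)
Final: (x=2, y=4), facing North

Answer: Final position: (x=2, y=4), facing North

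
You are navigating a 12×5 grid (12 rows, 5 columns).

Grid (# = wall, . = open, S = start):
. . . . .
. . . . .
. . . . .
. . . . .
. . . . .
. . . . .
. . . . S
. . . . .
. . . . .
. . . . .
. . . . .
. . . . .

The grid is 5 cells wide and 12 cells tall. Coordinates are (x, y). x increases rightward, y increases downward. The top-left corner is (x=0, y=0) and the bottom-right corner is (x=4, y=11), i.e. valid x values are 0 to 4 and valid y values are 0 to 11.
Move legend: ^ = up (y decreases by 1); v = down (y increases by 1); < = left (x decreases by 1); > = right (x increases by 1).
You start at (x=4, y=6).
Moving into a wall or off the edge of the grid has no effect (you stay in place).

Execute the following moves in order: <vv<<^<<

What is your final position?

Answer: Final position: (x=0, y=7)

Derivation:
Start: (x=4, y=6)
  < (left): (x=4, y=6) -> (x=3, y=6)
  v (down): (x=3, y=6) -> (x=3, y=7)
  v (down): (x=3, y=7) -> (x=3, y=8)
  < (left): (x=3, y=8) -> (x=2, y=8)
  < (left): (x=2, y=8) -> (x=1, y=8)
  ^ (up): (x=1, y=8) -> (x=1, y=7)
  < (left): (x=1, y=7) -> (x=0, y=7)
  < (left): blocked, stay at (x=0, y=7)
Final: (x=0, y=7)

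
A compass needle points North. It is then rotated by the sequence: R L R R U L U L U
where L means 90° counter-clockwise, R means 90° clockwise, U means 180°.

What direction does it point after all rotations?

Answer: Final heading: South

Derivation:
Start: North
  R (right (90° clockwise)) -> East
  L (left (90° counter-clockwise)) -> North
  R (right (90° clockwise)) -> East
  R (right (90° clockwise)) -> South
  U (U-turn (180°)) -> North
  L (left (90° counter-clockwise)) -> West
  U (U-turn (180°)) -> East
  L (left (90° counter-clockwise)) -> North
  U (U-turn (180°)) -> South
Final: South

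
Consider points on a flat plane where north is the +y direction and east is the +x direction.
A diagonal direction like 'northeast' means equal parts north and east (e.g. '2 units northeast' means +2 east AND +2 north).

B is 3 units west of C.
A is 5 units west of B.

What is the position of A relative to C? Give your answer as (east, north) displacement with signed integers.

Place C at the origin (east=0, north=0).
  B is 3 units west of C: delta (east=-3, north=+0); B at (east=-3, north=0).
  A is 5 units west of B: delta (east=-5, north=+0); A at (east=-8, north=0).
Therefore A relative to C: (east=-8, north=0).

Answer: A is at (east=-8, north=0) relative to C.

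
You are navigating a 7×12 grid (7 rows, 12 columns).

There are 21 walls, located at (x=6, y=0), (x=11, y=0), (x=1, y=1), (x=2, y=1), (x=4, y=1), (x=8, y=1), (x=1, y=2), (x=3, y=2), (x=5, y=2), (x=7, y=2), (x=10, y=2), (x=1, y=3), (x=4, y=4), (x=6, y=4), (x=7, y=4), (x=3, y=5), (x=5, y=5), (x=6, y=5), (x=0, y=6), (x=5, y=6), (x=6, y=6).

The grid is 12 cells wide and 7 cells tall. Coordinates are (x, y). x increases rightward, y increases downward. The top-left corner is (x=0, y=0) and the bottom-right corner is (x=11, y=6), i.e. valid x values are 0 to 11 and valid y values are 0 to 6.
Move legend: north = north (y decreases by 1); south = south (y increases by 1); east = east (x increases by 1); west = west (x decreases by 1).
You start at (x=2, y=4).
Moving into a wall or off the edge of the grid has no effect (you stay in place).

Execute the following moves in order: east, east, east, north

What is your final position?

Start: (x=2, y=4)
  east (east): (x=2, y=4) -> (x=3, y=4)
  east (east): blocked, stay at (x=3, y=4)
  east (east): blocked, stay at (x=3, y=4)
  north (north): (x=3, y=4) -> (x=3, y=3)
Final: (x=3, y=3)

Answer: Final position: (x=3, y=3)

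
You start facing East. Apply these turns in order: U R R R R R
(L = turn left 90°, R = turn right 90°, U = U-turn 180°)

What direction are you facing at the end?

Answer: Final heading: North

Derivation:
Start: East
  U (U-turn (180°)) -> West
  R (right (90° clockwise)) -> North
  R (right (90° clockwise)) -> East
  R (right (90° clockwise)) -> South
  R (right (90° clockwise)) -> West
  R (right (90° clockwise)) -> North
Final: North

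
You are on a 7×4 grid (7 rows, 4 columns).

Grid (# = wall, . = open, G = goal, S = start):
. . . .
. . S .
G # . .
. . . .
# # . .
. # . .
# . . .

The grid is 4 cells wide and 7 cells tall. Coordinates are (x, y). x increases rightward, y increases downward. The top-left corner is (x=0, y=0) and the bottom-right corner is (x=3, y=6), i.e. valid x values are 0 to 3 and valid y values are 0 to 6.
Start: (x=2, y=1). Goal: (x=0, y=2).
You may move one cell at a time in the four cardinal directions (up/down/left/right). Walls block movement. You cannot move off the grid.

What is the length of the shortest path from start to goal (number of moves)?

Answer: Shortest path length: 3

Derivation:
BFS from (x=2, y=1) until reaching (x=0, y=2):
  Distance 0: (x=2, y=1)
  Distance 1: (x=2, y=0), (x=1, y=1), (x=3, y=1), (x=2, y=2)
  Distance 2: (x=1, y=0), (x=3, y=0), (x=0, y=1), (x=3, y=2), (x=2, y=3)
  Distance 3: (x=0, y=0), (x=0, y=2), (x=1, y=3), (x=3, y=3), (x=2, y=4)  <- goal reached here
One shortest path (3 moves): (x=2, y=1) -> (x=1, y=1) -> (x=0, y=1) -> (x=0, y=2)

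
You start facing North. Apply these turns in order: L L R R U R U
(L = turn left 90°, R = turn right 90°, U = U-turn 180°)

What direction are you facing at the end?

Answer: Final heading: East

Derivation:
Start: North
  L (left (90° counter-clockwise)) -> West
  L (left (90° counter-clockwise)) -> South
  R (right (90° clockwise)) -> West
  R (right (90° clockwise)) -> North
  U (U-turn (180°)) -> South
  R (right (90° clockwise)) -> West
  U (U-turn (180°)) -> East
Final: East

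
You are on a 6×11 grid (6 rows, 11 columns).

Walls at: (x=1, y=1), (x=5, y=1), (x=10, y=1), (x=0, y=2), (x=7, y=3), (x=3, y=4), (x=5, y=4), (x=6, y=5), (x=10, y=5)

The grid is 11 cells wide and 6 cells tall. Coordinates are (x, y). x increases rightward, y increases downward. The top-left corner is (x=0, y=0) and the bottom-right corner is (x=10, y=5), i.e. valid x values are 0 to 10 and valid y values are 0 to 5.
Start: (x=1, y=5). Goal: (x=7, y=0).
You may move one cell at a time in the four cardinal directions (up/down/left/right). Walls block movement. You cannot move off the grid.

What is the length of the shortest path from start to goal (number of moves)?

BFS from (x=1, y=5) until reaching (x=7, y=0):
  Distance 0: (x=1, y=5)
  Distance 1: (x=1, y=4), (x=0, y=5), (x=2, y=5)
  Distance 2: (x=1, y=3), (x=0, y=4), (x=2, y=4), (x=3, y=5)
  Distance 3: (x=1, y=2), (x=0, y=3), (x=2, y=3), (x=4, y=5)
  Distance 4: (x=2, y=2), (x=3, y=3), (x=4, y=4), (x=5, y=5)
  Distance 5: (x=2, y=1), (x=3, y=2), (x=4, y=3)
  Distance 6: (x=2, y=0), (x=3, y=1), (x=4, y=2), (x=5, y=3)
  Distance 7: (x=1, y=0), (x=3, y=0), (x=4, y=1), (x=5, y=2), (x=6, y=3)
  Distance 8: (x=0, y=0), (x=4, y=0), (x=6, y=2), (x=6, y=4)
  Distance 9: (x=5, y=0), (x=0, y=1), (x=6, y=1), (x=7, y=2), (x=7, y=4)
  Distance 10: (x=6, y=0), (x=7, y=1), (x=8, y=2), (x=8, y=4), (x=7, y=5)
  Distance 11: (x=7, y=0), (x=8, y=1), (x=9, y=2), (x=8, y=3), (x=9, y=4), (x=8, y=5)  <- goal reached here
One shortest path (11 moves): (x=1, y=5) -> (x=2, y=5) -> (x=3, y=5) -> (x=4, y=5) -> (x=4, y=4) -> (x=4, y=3) -> (x=5, y=3) -> (x=6, y=3) -> (x=6, y=2) -> (x=7, y=2) -> (x=7, y=1) -> (x=7, y=0)

Answer: Shortest path length: 11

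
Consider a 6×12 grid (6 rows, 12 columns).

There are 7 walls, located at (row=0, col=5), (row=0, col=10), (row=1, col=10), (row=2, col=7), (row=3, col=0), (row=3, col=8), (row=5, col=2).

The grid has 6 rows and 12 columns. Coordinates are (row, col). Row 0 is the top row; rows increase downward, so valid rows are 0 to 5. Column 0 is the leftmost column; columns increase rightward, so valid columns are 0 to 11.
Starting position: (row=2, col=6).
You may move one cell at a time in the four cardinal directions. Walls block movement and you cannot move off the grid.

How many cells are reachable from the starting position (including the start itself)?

Answer: Reachable cells: 65

Derivation:
BFS flood-fill from (row=2, col=6):
  Distance 0: (row=2, col=6)
  Distance 1: (row=1, col=6), (row=2, col=5), (row=3, col=6)
  Distance 2: (row=0, col=6), (row=1, col=5), (row=1, col=7), (row=2, col=4), (row=3, col=5), (row=3, col=7), (row=4, col=6)
  Distance 3: (row=0, col=7), (row=1, col=4), (row=1, col=8), (row=2, col=3), (row=3, col=4), (row=4, col=5), (row=4, col=7), (row=5, col=6)
  Distance 4: (row=0, col=4), (row=0, col=8), (row=1, col=3), (row=1, col=9), (row=2, col=2), (row=2, col=8), (row=3, col=3), (row=4, col=4), (row=4, col=8), (row=5, col=5), (row=5, col=7)
  Distance 5: (row=0, col=3), (row=0, col=9), (row=1, col=2), (row=2, col=1), (row=2, col=9), (row=3, col=2), (row=4, col=3), (row=4, col=9), (row=5, col=4), (row=5, col=8)
  Distance 6: (row=0, col=2), (row=1, col=1), (row=2, col=0), (row=2, col=10), (row=3, col=1), (row=3, col=9), (row=4, col=2), (row=4, col=10), (row=5, col=3), (row=5, col=9)
  Distance 7: (row=0, col=1), (row=1, col=0), (row=2, col=11), (row=3, col=10), (row=4, col=1), (row=4, col=11), (row=5, col=10)
  Distance 8: (row=0, col=0), (row=1, col=11), (row=3, col=11), (row=4, col=0), (row=5, col=1), (row=5, col=11)
  Distance 9: (row=0, col=11), (row=5, col=0)
Total reachable: 65 (grid has 65 open cells total)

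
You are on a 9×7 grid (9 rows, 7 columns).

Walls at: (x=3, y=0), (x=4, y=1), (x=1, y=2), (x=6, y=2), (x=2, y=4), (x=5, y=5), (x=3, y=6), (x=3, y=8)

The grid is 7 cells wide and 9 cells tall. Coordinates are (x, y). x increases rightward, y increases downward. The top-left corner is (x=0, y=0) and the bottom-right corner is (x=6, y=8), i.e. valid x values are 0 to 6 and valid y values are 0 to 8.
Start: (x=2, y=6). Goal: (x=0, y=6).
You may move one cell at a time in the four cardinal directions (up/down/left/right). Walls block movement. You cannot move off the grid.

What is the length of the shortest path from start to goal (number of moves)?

Answer: Shortest path length: 2

Derivation:
BFS from (x=2, y=6) until reaching (x=0, y=6):
  Distance 0: (x=2, y=6)
  Distance 1: (x=2, y=5), (x=1, y=6), (x=2, y=7)
  Distance 2: (x=1, y=5), (x=3, y=5), (x=0, y=6), (x=1, y=7), (x=3, y=7), (x=2, y=8)  <- goal reached here
One shortest path (2 moves): (x=2, y=6) -> (x=1, y=6) -> (x=0, y=6)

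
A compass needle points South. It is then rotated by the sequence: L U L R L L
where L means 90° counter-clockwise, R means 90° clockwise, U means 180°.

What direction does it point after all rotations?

Answer: Final heading: East

Derivation:
Start: South
  L (left (90° counter-clockwise)) -> East
  U (U-turn (180°)) -> West
  L (left (90° counter-clockwise)) -> South
  R (right (90° clockwise)) -> West
  L (left (90° counter-clockwise)) -> South
  L (left (90° counter-clockwise)) -> East
Final: East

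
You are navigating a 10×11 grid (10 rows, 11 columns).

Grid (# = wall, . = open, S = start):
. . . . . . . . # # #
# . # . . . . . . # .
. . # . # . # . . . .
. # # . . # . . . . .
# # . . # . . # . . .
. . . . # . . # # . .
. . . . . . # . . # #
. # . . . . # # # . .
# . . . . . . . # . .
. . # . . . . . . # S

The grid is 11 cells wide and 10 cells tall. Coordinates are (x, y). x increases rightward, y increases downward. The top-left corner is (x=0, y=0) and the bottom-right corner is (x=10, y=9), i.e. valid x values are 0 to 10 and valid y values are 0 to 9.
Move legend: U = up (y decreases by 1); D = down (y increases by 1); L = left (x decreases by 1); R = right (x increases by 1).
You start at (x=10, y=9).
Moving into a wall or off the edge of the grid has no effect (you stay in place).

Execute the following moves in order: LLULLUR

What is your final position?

Answer: Final position: (x=10, y=7)

Derivation:
Start: (x=10, y=9)
  L (left): blocked, stay at (x=10, y=9)
  L (left): blocked, stay at (x=10, y=9)
  U (up): (x=10, y=9) -> (x=10, y=8)
  L (left): (x=10, y=8) -> (x=9, y=8)
  L (left): blocked, stay at (x=9, y=8)
  U (up): (x=9, y=8) -> (x=9, y=7)
  R (right): (x=9, y=7) -> (x=10, y=7)
Final: (x=10, y=7)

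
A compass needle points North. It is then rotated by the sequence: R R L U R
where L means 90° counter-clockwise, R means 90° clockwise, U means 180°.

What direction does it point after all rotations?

Start: North
  R (right (90° clockwise)) -> East
  R (right (90° clockwise)) -> South
  L (left (90° counter-clockwise)) -> East
  U (U-turn (180°)) -> West
  R (right (90° clockwise)) -> North
Final: North

Answer: Final heading: North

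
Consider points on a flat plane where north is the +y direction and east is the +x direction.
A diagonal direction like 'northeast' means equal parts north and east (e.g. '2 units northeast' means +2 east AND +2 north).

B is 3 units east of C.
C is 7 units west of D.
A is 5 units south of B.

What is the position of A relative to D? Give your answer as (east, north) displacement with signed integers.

Place D at the origin (east=0, north=0).
  C is 7 units west of D: delta (east=-7, north=+0); C at (east=-7, north=0).
  B is 3 units east of C: delta (east=+3, north=+0); B at (east=-4, north=0).
  A is 5 units south of B: delta (east=+0, north=-5); A at (east=-4, north=-5).
Therefore A relative to D: (east=-4, north=-5).

Answer: A is at (east=-4, north=-5) relative to D.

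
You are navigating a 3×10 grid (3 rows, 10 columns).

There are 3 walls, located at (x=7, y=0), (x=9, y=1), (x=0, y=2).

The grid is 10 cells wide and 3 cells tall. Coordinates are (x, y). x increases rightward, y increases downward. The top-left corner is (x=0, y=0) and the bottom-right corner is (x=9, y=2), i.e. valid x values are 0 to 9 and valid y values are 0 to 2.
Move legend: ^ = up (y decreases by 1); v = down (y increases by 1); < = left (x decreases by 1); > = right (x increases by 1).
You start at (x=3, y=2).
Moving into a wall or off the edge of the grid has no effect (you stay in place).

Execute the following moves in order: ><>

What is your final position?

Answer: Final position: (x=4, y=2)

Derivation:
Start: (x=3, y=2)
  > (right): (x=3, y=2) -> (x=4, y=2)
  < (left): (x=4, y=2) -> (x=3, y=2)
  > (right): (x=3, y=2) -> (x=4, y=2)
Final: (x=4, y=2)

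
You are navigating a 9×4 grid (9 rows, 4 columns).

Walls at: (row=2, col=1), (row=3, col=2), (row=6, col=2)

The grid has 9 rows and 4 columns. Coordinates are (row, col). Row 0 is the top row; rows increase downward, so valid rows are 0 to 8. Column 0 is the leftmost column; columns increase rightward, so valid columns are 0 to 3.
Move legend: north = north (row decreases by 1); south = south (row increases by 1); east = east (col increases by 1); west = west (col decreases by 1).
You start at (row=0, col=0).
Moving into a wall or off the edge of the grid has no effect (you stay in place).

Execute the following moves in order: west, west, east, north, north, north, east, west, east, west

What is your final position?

Answer: Final position: (row=0, col=1)

Derivation:
Start: (row=0, col=0)
  west (west): blocked, stay at (row=0, col=0)
  west (west): blocked, stay at (row=0, col=0)
  east (east): (row=0, col=0) -> (row=0, col=1)
  [×3]north (north): blocked, stay at (row=0, col=1)
  east (east): (row=0, col=1) -> (row=0, col=2)
  west (west): (row=0, col=2) -> (row=0, col=1)
  east (east): (row=0, col=1) -> (row=0, col=2)
  west (west): (row=0, col=2) -> (row=0, col=1)
Final: (row=0, col=1)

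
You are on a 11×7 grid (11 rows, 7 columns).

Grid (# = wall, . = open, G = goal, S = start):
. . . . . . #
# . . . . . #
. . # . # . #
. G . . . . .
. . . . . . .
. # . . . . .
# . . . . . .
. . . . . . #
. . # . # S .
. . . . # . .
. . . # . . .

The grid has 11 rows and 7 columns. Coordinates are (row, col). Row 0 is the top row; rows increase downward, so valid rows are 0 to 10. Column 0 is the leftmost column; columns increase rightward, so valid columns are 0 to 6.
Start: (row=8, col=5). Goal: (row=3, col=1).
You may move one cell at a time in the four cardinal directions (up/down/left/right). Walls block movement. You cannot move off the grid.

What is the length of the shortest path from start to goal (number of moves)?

BFS from (row=8, col=5) until reaching (row=3, col=1):
  Distance 0: (row=8, col=5)
  Distance 1: (row=7, col=5), (row=8, col=6), (row=9, col=5)
  Distance 2: (row=6, col=5), (row=7, col=4), (row=9, col=6), (row=10, col=5)
  Distance 3: (row=5, col=5), (row=6, col=4), (row=6, col=6), (row=7, col=3), (row=10, col=4), (row=10, col=6)
  Distance 4: (row=4, col=5), (row=5, col=4), (row=5, col=6), (row=6, col=3), (row=7, col=2), (row=8, col=3)
  Distance 5: (row=3, col=5), (row=4, col=4), (row=4, col=6), (row=5, col=3), (row=6, col=2), (row=7, col=1), (row=9, col=3)
  Distance 6: (row=2, col=5), (row=3, col=4), (row=3, col=6), (row=4, col=3), (row=5, col=2), (row=6, col=1), (row=7, col=0), (row=8, col=1), (row=9, col=2)
  Distance 7: (row=1, col=5), (row=3, col=3), (row=4, col=2), (row=8, col=0), (row=9, col=1), (row=10, col=2)
  Distance 8: (row=0, col=5), (row=1, col=4), (row=2, col=3), (row=3, col=2), (row=4, col=1), (row=9, col=0), (row=10, col=1)
  Distance 9: (row=0, col=4), (row=1, col=3), (row=3, col=1), (row=4, col=0), (row=10, col=0)  <- goal reached here
One shortest path (9 moves): (row=8, col=5) -> (row=7, col=5) -> (row=7, col=4) -> (row=7, col=3) -> (row=7, col=2) -> (row=6, col=2) -> (row=5, col=2) -> (row=4, col=2) -> (row=4, col=1) -> (row=3, col=1)

Answer: Shortest path length: 9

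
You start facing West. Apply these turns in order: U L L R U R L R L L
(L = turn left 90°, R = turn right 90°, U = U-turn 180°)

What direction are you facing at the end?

Start: West
  U (U-turn (180°)) -> East
  L (left (90° counter-clockwise)) -> North
  L (left (90° counter-clockwise)) -> West
  R (right (90° clockwise)) -> North
  U (U-turn (180°)) -> South
  R (right (90° clockwise)) -> West
  L (left (90° counter-clockwise)) -> South
  R (right (90° clockwise)) -> West
  L (left (90° counter-clockwise)) -> South
  L (left (90° counter-clockwise)) -> East
Final: East

Answer: Final heading: East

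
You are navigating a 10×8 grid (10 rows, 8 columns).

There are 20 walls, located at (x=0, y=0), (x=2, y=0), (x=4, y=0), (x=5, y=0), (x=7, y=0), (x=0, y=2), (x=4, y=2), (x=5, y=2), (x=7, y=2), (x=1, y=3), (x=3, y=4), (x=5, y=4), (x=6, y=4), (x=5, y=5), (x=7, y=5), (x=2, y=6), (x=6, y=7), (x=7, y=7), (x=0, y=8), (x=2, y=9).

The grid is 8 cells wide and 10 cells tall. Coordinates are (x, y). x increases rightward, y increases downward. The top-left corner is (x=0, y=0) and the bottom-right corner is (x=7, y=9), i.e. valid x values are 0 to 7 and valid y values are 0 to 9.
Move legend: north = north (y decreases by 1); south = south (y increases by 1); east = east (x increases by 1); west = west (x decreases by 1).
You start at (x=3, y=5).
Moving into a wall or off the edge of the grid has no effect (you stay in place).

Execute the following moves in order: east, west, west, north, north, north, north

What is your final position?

Start: (x=3, y=5)
  east (east): (x=3, y=5) -> (x=4, y=5)
  west (west): (x=4, y=5) -> (x=3, y=5)
  west (west): (x=3, y=5) -> (x=2, y=5)
  north (north): (x=2, y=5) -> (x=2, y=4)
  north (north): (x=2, y=4) -> (x=2, y=3)
  north (north): (x=2, y=3) -> (x=2, y=2)
  north (north): (x=2, y=2) -> (x=2, y=1)
Final: (x=2, y=1)

Answer: Final position: (x=2, y=1)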